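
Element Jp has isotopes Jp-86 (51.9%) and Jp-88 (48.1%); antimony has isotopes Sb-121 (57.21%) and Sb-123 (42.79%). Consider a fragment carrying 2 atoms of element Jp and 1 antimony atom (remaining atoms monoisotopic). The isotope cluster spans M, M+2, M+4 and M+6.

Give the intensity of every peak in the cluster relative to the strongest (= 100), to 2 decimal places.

38.44 : 100.00 : 86.31 : 24.69

Element Jp pattern (n=2): 0.269361 : 0.499278 : 0.231361
Antimony pattern (n=1): 0.5721 : 0.4279
Convolve the two distributions (both contribute in 2-u steps):
  M: 0.269361×0.5721 = 0.154101
  M+2: 0.269361×0.4279 + 0.499278×0.5721 = 0.400897
  M+4: 0.499278×0.4279 + 0.231361×0.5721 = 0.346003
  M+6: 0.231361×0.4279 = 0.098999
Scale to base peak (0.400897) = 100: 38.44 : 100.00 : 86.31 : 24.69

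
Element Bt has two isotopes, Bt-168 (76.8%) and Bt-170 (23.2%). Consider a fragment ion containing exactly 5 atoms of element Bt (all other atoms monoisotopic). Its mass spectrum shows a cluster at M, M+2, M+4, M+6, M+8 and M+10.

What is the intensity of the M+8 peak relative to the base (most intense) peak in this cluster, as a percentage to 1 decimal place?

2.8%

(0.768 + 0.232)^5 gives M 0.2672, M+2 0.4036, M+4 0.2438, M+6 0.0737, M+8 0.0111, M+10 0.0007; the largest is M+2.
P(M+2) = C(5,1) × 0.768^4 × 0.232^1 = 5 × 0.34789235 × 0.2320 = 0.403555 (base)
P(M+8) = C(5,4) × 0.768^1 × 0.232^4 = 5 × 0.7680 × 0.00289702 = 0.011125
Relative intensity = 0.011125 / 0.403555 × 100 = 2.8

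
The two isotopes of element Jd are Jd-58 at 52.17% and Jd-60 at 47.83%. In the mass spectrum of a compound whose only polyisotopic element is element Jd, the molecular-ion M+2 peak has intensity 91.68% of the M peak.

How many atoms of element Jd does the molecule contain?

With n Jd atoms, P(M+2)/P(M) = C(n,1)·p^(n−1)q / p^n = n·q/p = n · 0.4783/0.5217.
n = 0.9168 × 0.5217/0.4783 = 1.00 ≈ 1

1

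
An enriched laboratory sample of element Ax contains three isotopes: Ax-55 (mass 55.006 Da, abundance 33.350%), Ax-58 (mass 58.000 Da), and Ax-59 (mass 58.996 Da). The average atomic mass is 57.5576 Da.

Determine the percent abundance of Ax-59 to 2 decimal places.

Let x and y be the fractions of Ax-58 and Ax-59. Then x + y = 1 − 0.33350 = 0.66650 and 58.000x + 58.996y = 57.5576 − 0.33350×55.006 = 39.213099.
Substituting: 58.000x + 58.996(0.66650 − x) = 39.213099
(58.000 − 58.996)x = -0.107735  ⇒  x = 0.10817, y = 0.55833
Ax-58: 10.82%, Ax-59: 55.83%.

55.83%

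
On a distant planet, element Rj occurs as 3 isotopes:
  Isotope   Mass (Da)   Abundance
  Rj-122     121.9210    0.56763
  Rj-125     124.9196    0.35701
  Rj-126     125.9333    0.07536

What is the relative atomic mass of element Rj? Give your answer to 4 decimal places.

The abundance-weighted mean is 0.56763 × 121.9210 + 0.35701 × 124.9196 + 0.07536 × 125.9333
= 69.20602 + 44.59755 + 9.49033 = 123.29390 Da

123.2939 Da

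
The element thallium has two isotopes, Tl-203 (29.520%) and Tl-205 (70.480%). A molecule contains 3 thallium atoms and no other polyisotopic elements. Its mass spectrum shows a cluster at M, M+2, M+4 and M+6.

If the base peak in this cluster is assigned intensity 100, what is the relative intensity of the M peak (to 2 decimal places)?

5.85

(0.29520 + 0.70480)^3 gives M 0.0257, M+2 0.1843, M+4 0.4399, M+6 0.3501; the largest is M+4.
P(M+4) = C(3,2) × 0.29520^1 × 0.70480^2 = 3 × 0.2952 × 0.49674304 = 0.439916 (base)
P(M) = C(3,0) × 0.29520^3 × 0.70480^0 = 1 × 0.02572463 × 1.0000 = 0.025725
Relative intensity = 0.025725 / 0.439916 × 100 = 5.85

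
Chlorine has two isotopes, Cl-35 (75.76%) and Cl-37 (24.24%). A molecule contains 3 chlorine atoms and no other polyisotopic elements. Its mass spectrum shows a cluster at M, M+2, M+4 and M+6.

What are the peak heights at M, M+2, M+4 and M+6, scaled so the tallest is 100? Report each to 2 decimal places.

Expanding (0.7576 + 0.2424)^3:
P(M) = 0.7576^3 = 0.434830
P(M+2) = 3 × 0.7576^2 × 0.2424^1 = 0.417382
P(M+4) = 3 × 0.7576^1 × 0.2424^2 = 0.133545
P(M+6) = 0.2424^3 = 0.014243
The M peak is largest (0.434830); scaling to 100 gives 100.00 : 95.99 : 30.71 : 3.28.

100.00 : 95.99 : 30.71 : 3.28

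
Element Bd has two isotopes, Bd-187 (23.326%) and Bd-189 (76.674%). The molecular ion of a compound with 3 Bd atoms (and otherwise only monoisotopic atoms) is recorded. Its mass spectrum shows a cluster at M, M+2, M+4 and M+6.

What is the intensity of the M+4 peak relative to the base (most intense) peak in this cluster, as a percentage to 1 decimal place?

Binomial terms of (0.23326 + 0.76674)^3: M 0.0127, M+2 0.1252, M+4 0.4114, M+6 0.4508 → M+6 is the base peak.
P(M+6) = C(3,3) × 0.23326^0 × 0.76674^3 = 1 × 1.0000 × 0.45075895 = 0.450759 (base)
P(M+4) = C(3,2) × 0.23326^1 × 0.76674^2 = 3 × 0.23326 × 0.58789023 = 0.411394
Relative intensity = 0.411394 / 0.450759 × 100 = 91.3

91.3%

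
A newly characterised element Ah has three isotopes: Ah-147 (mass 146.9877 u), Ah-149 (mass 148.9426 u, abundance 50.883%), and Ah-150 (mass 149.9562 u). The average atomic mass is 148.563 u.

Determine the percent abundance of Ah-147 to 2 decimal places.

29.56%

The remaining 49.117% is split between Ah-147 (fraction x) and Ah-150 (fraction 0.49117 − x).
Substituting: 146.9877x + 149.9562(0.49117 − x) = 72.776536842
(146.9877 − 149.9562)x = -0.877449912  ⇒  x = 0.29559, y = 0.19558
Ah-147: 29.56%, Ah-150: 19.56%.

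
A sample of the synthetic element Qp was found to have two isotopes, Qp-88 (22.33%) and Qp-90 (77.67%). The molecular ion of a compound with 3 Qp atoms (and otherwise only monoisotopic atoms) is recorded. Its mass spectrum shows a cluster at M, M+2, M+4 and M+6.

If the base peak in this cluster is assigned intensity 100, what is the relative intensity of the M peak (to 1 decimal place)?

2.4

(0.2233 + 0.7767)^3 gives M 0.0111, M+2 0.1162, M+4 0.4041, M+6 0.4686; the largest is M+6.
P(M+6) = C(3,3) × 0.2233^0 × 0.7767^3 = 1 × 1.0000 × 0.46855429 = 0.468554 (base)
P(M) = C(3,0) × 0.2233^3 × 0.7767^0 = 1 × 0.01113438 × 1.0000 = 0.011134
Relative intensity = 0.011134 / 0.468554 × 100 = 2.4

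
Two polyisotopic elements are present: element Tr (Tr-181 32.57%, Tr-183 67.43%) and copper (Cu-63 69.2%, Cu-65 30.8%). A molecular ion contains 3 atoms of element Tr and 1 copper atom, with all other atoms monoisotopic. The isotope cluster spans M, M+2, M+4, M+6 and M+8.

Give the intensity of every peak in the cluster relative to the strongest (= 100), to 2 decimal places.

6.40 : 42.60 : 100.00 : 93.43 : 25.28

Element Tr pattern (n=3): 0.03455042 : 0.21459022 : 0.44426831 : 0.30659105
Copper pattern (n=1): 0.6920 : 0.3080
Convolve the two distributions (both contribute in 2-u steps):
  M: 0.03455042×0.6920 = 0.023909
  M+2: 0.03455042×0.3080 + 0.21459022×0.6920 = 0.159138
  M+4: 0.21459022×0.3080 + 0.44426831×0.6920 = 0.373527
  M+6: 0.44426831×0.3080 + 0.30659105×0.6920 = 0.348996
  M+8: 0.30659105×0.3080 = 0.094430
Scale to base peak (0.373527) = 100: 6.40 : 42.60 : 100.00 : 93.43 : 25.28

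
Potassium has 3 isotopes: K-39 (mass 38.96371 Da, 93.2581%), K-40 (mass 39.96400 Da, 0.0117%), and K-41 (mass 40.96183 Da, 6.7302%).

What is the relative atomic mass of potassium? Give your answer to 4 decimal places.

39.0983 Da

Average mass = Σ (abundance × isotope mass) = 0.932581 × 38.96371 + 0.000117 × 39.96400 + 0.067302 × 40.96183
= 36.336816 + 0.004676 + 2.756813 = 39.098305 Da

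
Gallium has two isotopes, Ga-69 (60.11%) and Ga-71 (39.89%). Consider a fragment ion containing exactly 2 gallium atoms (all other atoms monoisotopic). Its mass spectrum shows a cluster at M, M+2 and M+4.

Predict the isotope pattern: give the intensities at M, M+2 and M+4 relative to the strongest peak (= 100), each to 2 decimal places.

Expanding (0.6011 + 0.3989)^2:
P(M) = 0.6011^2 = 0.361321
P(M+2) = 2 × 0.6011^1 × 0.3989^1 = 0.479558
P(M+4) = 0.3989^2 = 0.159121
The M+2 peak is largest (0.479558); scaling to 100 gives 75.34 : 100.00 : 33.18.

75.34 : 100.00 : 33.18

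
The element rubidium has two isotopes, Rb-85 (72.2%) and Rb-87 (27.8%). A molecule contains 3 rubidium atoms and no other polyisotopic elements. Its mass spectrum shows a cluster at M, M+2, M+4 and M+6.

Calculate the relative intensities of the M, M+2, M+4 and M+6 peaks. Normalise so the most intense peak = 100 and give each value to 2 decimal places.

86.57 : 100.00 : 38.50 : 4.94

Each Rb atom is independently Rb-85 (p = 0.722) or Rb-87 (q = 0.278); the cluster is the binomial expansion (p + q)^3.
P(M) = 0.722^3 = 0.376367
P(M+2) = 3 × 0.722^2 × 0.278^1 = 0.434751
P(M+4) = 3 × 0.722^1 × 0.278^2 = 0.167397
P(M+6) = 0.278^3 = 0.021485
The M+2 peak is largest (0.434751); scaling to 100 gives 86.57 : 100.00 : 38.50 : 4.94.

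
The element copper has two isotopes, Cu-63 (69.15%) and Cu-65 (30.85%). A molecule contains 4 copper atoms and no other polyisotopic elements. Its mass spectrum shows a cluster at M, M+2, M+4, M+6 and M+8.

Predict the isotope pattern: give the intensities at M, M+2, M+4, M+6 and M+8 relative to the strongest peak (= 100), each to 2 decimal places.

Each Cu atom is independently Cu-63 (p = 0.6915) or Cu-65 (q = 0.3085); the cluster is the binomial expansion (p + q)^4.
P(M) = 0.6915^4 = 0.228649
P(M+2) = 4 × 0.6915^3 × 0.3085^1 = 0.408030
P(M+4) = 6 × 0.6915^2 × 0.3085^2 = 0.273052
P(M+6) = 4 × 0.6915^1 × 0.3085^3 = 0.081212
P(M+8) = 0.3085^4 = 0.009058
The M+2 peak is largest (0.408030); scaling to 100 gives 56.04 : 100.00 : 66.92 : 19.90 : 2.22.

56.04 : 100.00 : 66.92 : 19.90 : 2.22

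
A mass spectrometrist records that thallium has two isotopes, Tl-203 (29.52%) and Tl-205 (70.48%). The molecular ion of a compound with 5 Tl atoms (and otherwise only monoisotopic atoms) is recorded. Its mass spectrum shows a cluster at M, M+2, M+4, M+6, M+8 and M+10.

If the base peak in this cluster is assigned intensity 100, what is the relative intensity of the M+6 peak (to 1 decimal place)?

(0.2952 + 0.7048)^5 gives M 0.0022, M+2 0.0268, M+4 0.1278, M+6 0.3051, M+8 0.3642, M+10 0.1739; the largest is M+8.
P(M+8) = C(5,4) × 0.2952^1 × 0.7048^4 = 5 × 0.2952 × 0.24675365 = 0.364208 (base)
P(M+6) = C(5,3) × 0.2952^2 × 0.7048^3 = 10 × 0.08714304 × 0.35010449 = 0.305092
Relative intensity = 0.305092 / 0.364208 × 100 = 83.8

83.8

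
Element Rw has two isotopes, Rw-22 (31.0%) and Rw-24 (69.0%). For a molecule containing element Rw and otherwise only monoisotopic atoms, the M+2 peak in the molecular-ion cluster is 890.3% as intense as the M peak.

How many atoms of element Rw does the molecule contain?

4

The M+2/M ratio from n Rw atoms is n · q/p = n · 0.690/0.310.
n = 8.903 × 0.310/0.690 = 4.00 ≈ 4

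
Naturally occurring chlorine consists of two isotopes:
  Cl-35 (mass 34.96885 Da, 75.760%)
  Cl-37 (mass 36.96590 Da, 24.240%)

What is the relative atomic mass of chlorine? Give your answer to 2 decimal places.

35.45 Da

Average mass = Σ (abundance × isotope mass) = 0.75760 × 34.96885 + 0.24240 × 36.96590
= 26.492401 + 8.960534 = 35.452935 Da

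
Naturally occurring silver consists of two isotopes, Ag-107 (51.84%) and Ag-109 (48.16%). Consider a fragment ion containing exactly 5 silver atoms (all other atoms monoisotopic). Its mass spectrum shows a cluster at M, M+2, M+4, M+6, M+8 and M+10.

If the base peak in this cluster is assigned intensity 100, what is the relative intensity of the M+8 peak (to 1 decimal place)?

Term probabilities: M 0.0374, M+2 0.1739, M+4 0.3231, M+6 0.3002, M+8 0.1394, M+10 0.0259. Base peak = M+4.
P(M+4) = C(5,2) × 0.5184^3 × 0.4816^2 = 10 × 0.13931407 × 0.23193856 = 0.323123 (base)
P(M+8) = C(5,4) × 0.5184^1 × 0.4816^4 = 5 × 0.5184 × 0.0537955 = 0.139438
Relative intensity = 0.139438 / 0.323123 × 100 = 43.2

43.2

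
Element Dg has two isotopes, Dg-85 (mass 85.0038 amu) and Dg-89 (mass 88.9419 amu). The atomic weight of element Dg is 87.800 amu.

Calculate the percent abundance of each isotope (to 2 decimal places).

Dg-85: 29.00%, Dg-89: 71.00%

Let x be the fractional abundance of Dg-85; then Dg-89 has abundance 1 − x.
85.0038·x + 88.9419·(1 − x) = 87.800
(85.0038 − 88.9419)·x = 87.800 − 88.9419
x = -1.1419 / -3.9381 = 0.28996 → 29.00% Dg-85, 71.00% Dg-89.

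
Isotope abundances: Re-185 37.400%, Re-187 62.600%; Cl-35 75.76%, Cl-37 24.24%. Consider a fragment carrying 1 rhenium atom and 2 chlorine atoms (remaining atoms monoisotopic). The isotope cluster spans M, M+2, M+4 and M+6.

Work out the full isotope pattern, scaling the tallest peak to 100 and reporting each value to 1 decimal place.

Rhenium pattern (n=1): 0.3740 : 0.6260
Chlorine pattern (n=2): 0.57395776 : 0.36728448 : 0.05875776
Convolve the two distributions (both contribute in 2-u steps):
  M: 0.3740×0.57395776 = 0.214660
  M+2: 0.3740×0.36728448 + 0.6260×0.57395776 = 0.496662
  M+4: 0.3740×0.05875776 + 0.6260×0.36728448 = 0.251895
  M+6: 0.6260×0.05875776 = 0.036782
Scale to base peak (0.496662) = 100: 43.2 : 100.0 : 50.7 : 7.4

43.2 : 100.0 : 50.7 : 7.4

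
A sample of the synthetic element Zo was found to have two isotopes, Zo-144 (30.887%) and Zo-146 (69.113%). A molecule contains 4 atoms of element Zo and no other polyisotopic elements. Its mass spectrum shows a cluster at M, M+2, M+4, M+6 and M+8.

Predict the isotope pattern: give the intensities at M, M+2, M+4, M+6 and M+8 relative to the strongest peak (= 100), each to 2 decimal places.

2.23 : 19.97 : 67.04 : 100.00 : 55.94

The 4 Zo atoms are independent, so intensities follow the terms of (0.30887 + 0.69113)^4.
P(M) = 0.30887^4 = 0.009101
P(M+2) = 4 × 0.30887^3 × 0.69113^1 = 0.081460
P(M+4) = 6 × 0.30887^2 × 0.69113^2 = 0.273415
P(M+6) = 4 × 0.30887^1 × 0.69113^3 = 0.407864
P(M+8) = 0.69113^4 = 0.228160
The M+6 peak is largest (0.407864); scaling to 100 gives 2.23 : 19.97 : 67.04 : 100.00 : 55.94.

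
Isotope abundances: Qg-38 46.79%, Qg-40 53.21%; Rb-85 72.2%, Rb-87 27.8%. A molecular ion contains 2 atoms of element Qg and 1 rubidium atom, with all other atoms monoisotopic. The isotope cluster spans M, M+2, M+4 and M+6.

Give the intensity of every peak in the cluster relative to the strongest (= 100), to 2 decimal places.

37.60 : 100.00 : 81.56 : 18.72

Element Qg pattern (n=2): 0.21893041 : 0.49793918 : 0.28313041
Rubidium pattern (n=1): 0.7220 : 0.2780
Convolve the two distributions (both contribute in 2-u steps):
  M: 0.21893041×0.7220 = 0.158068
  M+2: 0.21893041×0.2780 + 0.49793918×0.7220 = 0.420375
  M+4: 0.49793918×0.2780 + 0.28313041×0.7220 = 0.342847
  M+6: 0.28313041×0.2780 = 0.078710
Scale to base peak (0.420375) = 100: 37.60 : 100.00 : 81.56 : 18.72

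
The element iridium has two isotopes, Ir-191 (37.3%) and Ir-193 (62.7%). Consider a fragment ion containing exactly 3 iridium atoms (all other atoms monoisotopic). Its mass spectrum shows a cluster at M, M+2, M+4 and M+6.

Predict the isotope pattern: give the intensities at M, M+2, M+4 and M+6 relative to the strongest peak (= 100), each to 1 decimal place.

Expanding (0.373 + 0.627)^3:
P(M) = 0.373^3 = 0.051895
P(M+2) = 3 × 0.373^2 × 0.627^1 = 0.261702
P(M+4) = 3 × 0.373^1 × 0.627^2 = 0.439911
P(M+6) = 0.627^3 = 0.246492
The M+4 peak is largest (0.439911); scaling to 100 gives 11.8 : 59.5 : 100.0 : 56.0.

11.8 : 59.5 : 100.0 : 56.0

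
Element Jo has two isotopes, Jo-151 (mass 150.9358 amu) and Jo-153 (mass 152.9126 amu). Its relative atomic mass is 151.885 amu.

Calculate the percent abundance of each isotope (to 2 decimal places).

Jo-151: 51.98%, Jo-153: 48.02%

Let x be the fractional abundance of Jo-151; then Jo-153 has abundance 1 − x.
150.9358·x + 152.9126·(1 − x) = 151.885
(150.9358 − 152.9126)·x = 151.885 − 152.9126
x = -1.0276 / -1.9768 = 0.51983 → 51.98% Jo-151, 48.02% Jo-153.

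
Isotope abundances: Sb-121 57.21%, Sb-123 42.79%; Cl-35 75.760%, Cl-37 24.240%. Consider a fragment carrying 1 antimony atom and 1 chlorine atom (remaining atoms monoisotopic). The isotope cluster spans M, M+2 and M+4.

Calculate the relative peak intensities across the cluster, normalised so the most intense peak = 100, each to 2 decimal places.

93.64 : 100.00 : 22.41

Antimony pattern (n=1): 0.5721 : 0.4279
Chlorine pattern (n=1): 0.7576 : 0.2424
Convolve the two distributions (both contribute in 2-u steps):
  M: 0.5721×0.7576 = 0.433423
  M+2: 0.5721×0.2424 + 0.4279×0.7576 = 0.462854
  M+4: 0.4279×0.2424 = 0.103723
Scale to base peak (0.462854) = 100: 93.64 : 100.00 : 22.41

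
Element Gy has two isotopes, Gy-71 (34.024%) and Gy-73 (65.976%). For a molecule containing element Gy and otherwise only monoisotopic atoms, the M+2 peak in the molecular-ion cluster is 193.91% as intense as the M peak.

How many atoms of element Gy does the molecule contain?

With n Gy atoms, P(M+2)/P(M) = C(n,1)·p^(n−1)q / p^n = n·q/p = n · 0.65976/0.34024.
n = 1.9391 × 0.34024/0.65976 = 1.00 ≈ 1

1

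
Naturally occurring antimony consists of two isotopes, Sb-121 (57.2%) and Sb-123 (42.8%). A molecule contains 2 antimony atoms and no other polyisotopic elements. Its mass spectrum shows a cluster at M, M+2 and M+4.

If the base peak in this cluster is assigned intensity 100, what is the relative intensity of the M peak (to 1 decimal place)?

66.8

Term probabilities: M 0.3272, M+2 0.4896, M+4 0.1832. Base peak = M+2.
P(M+2) = C(2,1) × 0.572^1 × 0.428^1 = 2 × 0.5720 × 0.4280 = 0.489632 (base)
P(M) = C(2,0) × 0.572^2 × 0.428^0 = 1 × 0.327184 × 1.0000 = 0.327184
Relative intensity = 0.327184 / 0.489632 × 100 = 66.8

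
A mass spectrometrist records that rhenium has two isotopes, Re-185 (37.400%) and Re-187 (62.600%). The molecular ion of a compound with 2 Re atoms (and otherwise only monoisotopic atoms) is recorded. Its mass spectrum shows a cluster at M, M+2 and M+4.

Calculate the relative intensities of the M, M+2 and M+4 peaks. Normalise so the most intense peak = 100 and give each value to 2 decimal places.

Each Re atom is independently Re-185 (p = 0.37400) or Re-187 (q = 0.62600); the cluster is the binomial expansion (p + q)^2.
P(M) = 0.37400^2 = 0.139876
P(M+2) = 2 × 0.37400^1 × 0.62600^1 = 0.468248
P(M+4) = 0.62600^2 = 0.391876
The M+2 peak is largest (0.468248); scaling to 100 gives 29.87 : 100.00 : 83.69.

29.87 : 100.00 : 83.69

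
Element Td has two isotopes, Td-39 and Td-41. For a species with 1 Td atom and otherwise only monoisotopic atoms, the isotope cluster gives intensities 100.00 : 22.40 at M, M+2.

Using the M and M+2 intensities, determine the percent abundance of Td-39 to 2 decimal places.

Let p = fractional abundance of Td-39. I(M+2)/I(M) = [C(1,1)·p^0·(1−p)] / p^1 = 1·(1−p)/p = 22.40/100.00 = 0.2240
(1−p)/p = 0.2240/1 = 0.2240  ⇒  p = 1/(1 + 0.2240) = 0.8170
Td-39: 81.70%, Td-41: 18.30%.

81.70%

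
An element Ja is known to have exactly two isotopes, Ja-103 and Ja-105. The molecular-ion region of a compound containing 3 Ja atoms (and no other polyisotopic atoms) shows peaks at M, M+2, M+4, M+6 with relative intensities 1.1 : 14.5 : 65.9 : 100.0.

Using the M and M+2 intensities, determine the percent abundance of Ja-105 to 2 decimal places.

Write p for the Ja-103 fraction. I(M+2)/I(M) = [C(3,1)·p^2·(1−p)] / p^3 = 3·(1−p)/p = 14.5/1.1 = 13.1818
(1−p)/p = 13.1818/3 = 4.3939  ⇒  p = 1/(1 + 4.3939) = 0.1854
Ja-103: 18.54%, Ja-105: 81.46%.

81.46%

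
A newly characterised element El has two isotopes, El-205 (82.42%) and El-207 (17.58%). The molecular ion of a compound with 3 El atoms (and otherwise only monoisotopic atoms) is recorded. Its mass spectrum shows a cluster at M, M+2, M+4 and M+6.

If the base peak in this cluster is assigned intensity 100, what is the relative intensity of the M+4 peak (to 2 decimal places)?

13.65

Binomial terms of (0.8242 + 0.1758)^3: M 0.5599, M+2 0.3583, M+4 0.0764, M+6 0.0054 → M is the base peak.
P(M) = C(3,0) × 0.8242^3 × 0.1758^0 = 1 × 0.55988371 × 1.0000 = 0.559884 (base)
P(M+4) = C(3,2) × 0.8242^1 × 0.1758^2 = 3 × 0.8242 × 0.03090564 = 0.076417
Relative intensity = 0.076417 / 0.559884 × 100 = 13.65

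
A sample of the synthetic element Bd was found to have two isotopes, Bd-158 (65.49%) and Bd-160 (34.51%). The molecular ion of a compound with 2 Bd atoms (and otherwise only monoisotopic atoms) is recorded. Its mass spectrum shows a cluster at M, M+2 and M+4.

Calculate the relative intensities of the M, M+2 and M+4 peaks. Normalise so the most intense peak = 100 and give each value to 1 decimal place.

94.9 : 100.0 : 26.3

The 2 Bd atoms are independent, so intensities follow the terms of (0.6549 + 0.3451)^2.
P(M) = 0.6549^2 = 0.428894
P(M+2) = 2 × 0.6549^1 × 0.3451^1 = 0.452012
P(M+4) = 0.3451^2 = 0.119094
The M+2 peak is largest (0.452012); scaling to 100 gives 94.9 : 100.0 : 26.3.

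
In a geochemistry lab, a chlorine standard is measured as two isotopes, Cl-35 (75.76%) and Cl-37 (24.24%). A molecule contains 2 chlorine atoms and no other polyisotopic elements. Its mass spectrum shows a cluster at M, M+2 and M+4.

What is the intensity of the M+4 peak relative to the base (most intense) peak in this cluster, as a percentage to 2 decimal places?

Term probabilities: M 0.5740, M+2 0.3673, M+4 0.0588. Base peak = M.
P(M) = C(2,0) × 0.7576^2 × 0.2424^0 = 1 × 0.57395776 × 1.0000 = 0.573958 (base)
P(M+4) = C(2,2) × 0.7576^0 × 0.2424^2 = 1 × 1.0000 × 0.05875776 = 0.058758
Relative intensity = 0.058758 / 0.573958 × 100 = 10.24

10.24%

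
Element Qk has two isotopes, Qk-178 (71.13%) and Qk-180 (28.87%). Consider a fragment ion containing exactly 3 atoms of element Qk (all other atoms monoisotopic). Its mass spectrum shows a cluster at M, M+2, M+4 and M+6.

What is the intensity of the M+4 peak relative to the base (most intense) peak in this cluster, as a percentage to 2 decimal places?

(0.7113 + 0.2887)^3 gives M 0.3599, M+2 0.4382, M+4 0.1779, M+6 0.0241; the largest is M+2.
P(M+2) = C(3,1) × 0.7113^2 × 0.2887^1 = 3 × 0.50594769 × 0.2887 = 0.438201 (base)
P(M+4) = C(3,2) × 0.7113^1 × 0.2887^2 = 3 × 0.7113 × 0.08334769 = 0.177856
Relative intensity = 0.177856 / 0.438201 × 100 = 40.59

40.59%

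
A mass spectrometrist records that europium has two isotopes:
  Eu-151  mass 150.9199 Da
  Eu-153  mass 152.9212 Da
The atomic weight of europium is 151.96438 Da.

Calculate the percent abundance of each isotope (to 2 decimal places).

Eu-151: 47.81%, Eu-153: 52.19%

Writing the weighted mean with unknown fraction x of Eu-151:
150.9199·x + 152.9212·(1 − x) = 151.96438
(150.9199 − 152.9212)·x = 151.96438 − 152.9212
x = -0.95682 / -2.0013 = 0.47810 → 47.81% Eu-151, 52.19% Eu-153.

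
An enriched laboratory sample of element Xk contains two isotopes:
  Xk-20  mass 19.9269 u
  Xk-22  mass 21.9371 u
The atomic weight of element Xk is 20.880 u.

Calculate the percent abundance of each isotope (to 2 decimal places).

Xk-20: 52.59%, Xk-22: 47.41%

Let x be the fractional abundance of Xk-20; then Xk-22 has abundance 1 − x.
19.9269·x + 21.9371·(1 − x) = 20.880
(19.9269 − 21.9371)·x = 20.880 − 21.9371
x = -1.0571 / -2.0102 = 0.52587 → 52.59% Xk-20, 47.41% Xk-22.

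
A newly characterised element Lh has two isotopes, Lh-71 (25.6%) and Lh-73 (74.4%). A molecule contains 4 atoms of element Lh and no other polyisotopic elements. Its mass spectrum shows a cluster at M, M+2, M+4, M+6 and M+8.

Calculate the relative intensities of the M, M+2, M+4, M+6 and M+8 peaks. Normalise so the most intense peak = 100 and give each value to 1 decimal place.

1.0 : 11.8 : 51.6 : 100.0 : 72.7

Expanding (0.256 + 0.744)^4:
P(M) = 0.256^4 = 0.004295
P(M+2) = 4 × 0.256^3 × 0.744^1 = 0.049929
P(M+4) = 6 × 0.256^2 × 0.744^2 = 0.217659
P(M+6) = 4 × 0.256^1 × 0.744^3 = 0.421715
P(M+8) = 0.744^4 = 0.306402
The M+6 peak is largest (0.421715); scaling to 100 gives 1.0 : 11.8 : 51.6 : 100.0 : 72.7.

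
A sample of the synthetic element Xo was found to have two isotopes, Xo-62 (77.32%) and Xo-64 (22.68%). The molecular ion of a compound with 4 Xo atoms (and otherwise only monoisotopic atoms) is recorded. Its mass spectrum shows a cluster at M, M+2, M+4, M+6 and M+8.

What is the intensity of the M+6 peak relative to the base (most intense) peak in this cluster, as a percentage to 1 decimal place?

Term probabilities: M 0.3574, M+2 0.4194, M+4 0.1845, M+6 0.0361, M+8 0.0026. Base peak = M+2.
P(M+2) = C(4,1) × 0.7732^3 × 0.2268^1 = 4 × 0.46224853 × 0.2268 = 0.419352 (base)
P(M+6) = C(4,3) × 0.7732^1 × 0.2268^3 = 4 × 0.7732 × 0.01166619 = 0.036081
Relative intensity = 0.036081 / 0.419352 × 100 = 8.6

8.6%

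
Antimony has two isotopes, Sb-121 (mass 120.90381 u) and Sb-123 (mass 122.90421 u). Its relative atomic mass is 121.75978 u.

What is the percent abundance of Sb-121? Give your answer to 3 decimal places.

Let x be the fractional abundance of Sb-121; then Sb-123 has abundance 1 − x.
120.90381·x + 122.90421·(1 − x) = 121.75978
(120.90381 − 122.90421)·x = 121.75978 − 122.90421
x = -1.14443 / -2.00040 = 0.57210 → 57.210% Sb-121, 42.790% Sb-123.

57.210%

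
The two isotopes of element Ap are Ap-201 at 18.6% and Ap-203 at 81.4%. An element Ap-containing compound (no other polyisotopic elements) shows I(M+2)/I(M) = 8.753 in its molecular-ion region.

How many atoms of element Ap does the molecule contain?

For n independent Ap atoms, I(M+2)/I(M) = n · (abundance Ap-203) / (abundance Ap-201) = n · 0.814/0.186.
n = 8.753 × 0.186/0.814 = 2.00 ≈ 2

2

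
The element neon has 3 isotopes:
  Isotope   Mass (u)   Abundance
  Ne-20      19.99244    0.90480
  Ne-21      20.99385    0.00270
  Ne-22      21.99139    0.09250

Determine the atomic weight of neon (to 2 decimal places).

20.18 u

The abundance-weighted mean is 0.90480 × 19.99244 + 0.00270 × 20.99385 + 0.09250 × 21.99139
= 18.089160 + 0.056683 + 2.034204 = 20.180047 u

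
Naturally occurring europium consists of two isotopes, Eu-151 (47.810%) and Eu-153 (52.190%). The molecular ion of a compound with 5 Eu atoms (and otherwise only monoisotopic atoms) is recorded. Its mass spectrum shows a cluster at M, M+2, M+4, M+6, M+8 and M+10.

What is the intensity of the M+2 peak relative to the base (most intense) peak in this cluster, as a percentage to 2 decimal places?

41.96%

Term probabilities: M 0.0250, M+2 0.1363, M+4 0.2977, M+6 0.3249, M+8 0.1774, M+10 0.0387. Base peak = M+6.
P(M+6) = C(5,3) × 0.47810^2 × 0.52190^3 = 10 × 0.22857961 × 0.14215492 = 0.324937 (base)
P(M+2) = C(5,1) × 0.47810^4 × 0.52190^1 = 5 × 0.05224864 × 0.5219 = 0.136343
Relative intensity = 0.136343 / 0.324937 × 100 = 41.96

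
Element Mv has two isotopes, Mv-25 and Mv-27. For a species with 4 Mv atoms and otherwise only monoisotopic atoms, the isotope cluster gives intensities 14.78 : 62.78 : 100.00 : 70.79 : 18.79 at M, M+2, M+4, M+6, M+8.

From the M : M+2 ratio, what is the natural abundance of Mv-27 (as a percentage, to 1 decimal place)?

51.5%

Let p = fractional abundance of Mv-25. I(M+2)/I(M) = [C(4,1)·p^3·(1−p)] / p^4 = 4·(1−p)/p = 62.78/14.78 = 4.2476
(1−p)/p = 4.2476/4 = 1.0619  ⇒  p = 1/(1 + 1.0619) = 0.4850
Mv-25: 48.5%, Mv-27: 51.5%.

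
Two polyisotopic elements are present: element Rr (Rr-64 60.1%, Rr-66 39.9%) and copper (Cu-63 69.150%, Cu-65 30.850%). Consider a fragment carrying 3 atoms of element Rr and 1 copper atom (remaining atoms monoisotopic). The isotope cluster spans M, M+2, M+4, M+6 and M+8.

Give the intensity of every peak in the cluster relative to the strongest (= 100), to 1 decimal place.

Element Rr pattern (n=3): 0.2170818 : 0.4323576 : 0.2870394 : 0.0635212
Copper pattern (n=1): 0.6915 : 0.3085
Convolve the two distributions (both contribute in 2-u steps):
  M: 0.2170818×0.6915 = 0.150112
  M+2: 0.2170818×0.3085 + 0.4323576×0.6915 = 0.365945
  M+4: 0.4323576×0.3085 + 0.2870394×0.6915 = 0.331870
  M+6: 0.2870394×0.3085 + 0.0635212×0.6915 = 0.132477
  M+8: 0.0635212×0.3085 = 0.019596
Scale to base peak (0.365945) = 100: 41.0 : 100.0 : 90.7 : 36.2 : 5.4

41.0 : 100.0 : 90.7 : 36.2 : 5.4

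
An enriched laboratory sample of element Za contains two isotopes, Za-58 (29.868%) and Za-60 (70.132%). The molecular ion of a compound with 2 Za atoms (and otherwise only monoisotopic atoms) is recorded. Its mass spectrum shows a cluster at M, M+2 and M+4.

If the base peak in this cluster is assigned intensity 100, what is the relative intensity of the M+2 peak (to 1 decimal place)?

Binomial terms of (0.29868 + 0.70132)^2: M 0.0892, M+2 0.4189, M+4 0.4918 → M+4 is the base peak.
P(M+4) = C(2,2) × 0.29868^0 × 0.70132^2 = 1 × 1.0000 × 0.49184974 = 0.491850 (base)
P(M+2) = C(2,1) × 0.29868^1 × 0.70132^1 = 2 × 0.29868 × 0.70132 = 0.418941
Relative intensity = 0.418941 / 0.491850 × 100 = 85.2

85.2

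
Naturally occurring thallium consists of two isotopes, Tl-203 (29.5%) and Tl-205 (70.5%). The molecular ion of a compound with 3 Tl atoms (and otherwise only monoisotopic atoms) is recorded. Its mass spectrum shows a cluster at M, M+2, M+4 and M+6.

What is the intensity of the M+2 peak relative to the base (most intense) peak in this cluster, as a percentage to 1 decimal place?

41.8%

Binomial terms of (0.295 + 0.705)^3: M 0.0257, M+2 0.1841, M+4 0.4399, M+6 0.3504 → M+4 is the base peak.
P(M+4) = C(3,2) × 0.295^1 × 0.705^2 = 3 × 0.2950 × 0.497025 = 0.439867 (base)
P(M+2) = C(3,1) × 0.295^2 × 0.705^1 = 3 × 0.087025 × 0.7050 = 0.184058
Relative intensity = 0.184058 / 0.439867 × 100 = 41.8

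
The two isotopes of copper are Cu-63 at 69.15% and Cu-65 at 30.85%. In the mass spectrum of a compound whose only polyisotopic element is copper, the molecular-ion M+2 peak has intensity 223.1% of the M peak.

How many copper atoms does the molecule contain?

The M+2/M ratio from n Cu atoms is n · q/p = n · 0.3085/0.6915.
n = 2.231 × 0.6915/0.3085 = 5.00 ≈ 5

5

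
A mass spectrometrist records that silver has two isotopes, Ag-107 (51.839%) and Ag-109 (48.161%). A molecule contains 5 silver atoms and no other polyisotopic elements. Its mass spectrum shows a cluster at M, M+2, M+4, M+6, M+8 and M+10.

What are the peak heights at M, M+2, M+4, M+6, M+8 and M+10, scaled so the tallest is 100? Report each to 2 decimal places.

The 5 Ag atoms are independent, so intensities follow the terms of (0.51839 + 0.48161)^5.
P(M) = 0.51839^5 = 0.037435
P(M+2) = 5 × 0.51839^4 × 0.48161^1 = 0.173897
P(M+4) = 10 × 0.51839^3 × 0.48161^2 = 0.323118
P(M+6) = 10 × 0.51839^2 × 0.48161^3 = 0.300192
P(M+8) = 5 × 0.51839^1 × 0.48161^4 = 0.139447
P(M+10) = 0.48161^5 = 0.025911
The M+4 peak is largest (0.323118); scaling to 100 gives 11.59 : 53.82 : 100.00 : 92.90 : 43.16 : 8.02.

11.59 : 53.82 : 100.00 : 92.90 : 43.16 : 8.02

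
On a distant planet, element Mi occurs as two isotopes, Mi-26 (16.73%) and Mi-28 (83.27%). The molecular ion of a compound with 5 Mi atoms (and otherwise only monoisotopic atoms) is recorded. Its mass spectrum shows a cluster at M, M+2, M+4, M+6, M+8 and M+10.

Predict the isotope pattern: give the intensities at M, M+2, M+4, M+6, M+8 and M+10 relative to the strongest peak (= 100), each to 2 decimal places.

The 5 Mi atoms are independent, so intensities follow the terms of (0.1673 + 0.8327)^5.
P(M) = 0.1673^5 = 0.000131
P(M+2) = 5 × 0.1673^4 × 0.8327^1 = 0.003262
P(M+4) = 10 × 0.1673^3 × 0.8327^2 = 0.032469
P(M+6) = 10 × 0.1673^2 × 0.8327^3 = 0.161606
P(M+8) = 5 × 0.1673^1 × 0.8327^4 = 0.402180
P(M+10) = 0.8327^5 = 0.400353
The M+8 peak is largest (0.402180); scaling to 100 gives 0.03 : 0.81 : 8.07 : 40.18 : 100.00 : 99.55.

0.03 : 0.81 : 8.07 : 40.18 : 100.00 : 99.55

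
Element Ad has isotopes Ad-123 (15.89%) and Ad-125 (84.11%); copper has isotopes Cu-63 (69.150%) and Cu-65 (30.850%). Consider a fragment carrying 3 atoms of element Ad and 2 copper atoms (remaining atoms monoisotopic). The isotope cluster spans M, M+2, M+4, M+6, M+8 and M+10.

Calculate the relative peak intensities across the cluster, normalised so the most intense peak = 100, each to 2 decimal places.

0.44 : 7.41 : 43.46 : 100.00 : 65.82 : 13.03

Element Ad pattern (n=3): 0.0040121 : 0.06371133 : 0.33724104 : 0.59503553
Copper pattern (n=2): 0.47817225 : 0.4266555 : 0.09517225
Convolve the two distributions (both contribute in 2-u steps):
  M: 0.0040121×0.47817225 = 0.001918
  M+2: 0.0040121×0.4266555 + 0.06371133×0.47817225 = 0.032177
  M+4: 0.0040121×0.09517225 + 0.06371133×0.4266555 + 0.33724104×0.47817225 = 0.188824
  M+6: 0.06371133×0.09517225 + 0.33724104×0.4266555 + 0.59503553×0.47817225 = 0.434479
  M+8: 0.33724104×0.09517225 + 0.59503553×0.4266555 = 0.285971
  M+10: 0.59503553×0.09517225 = 0.056631
Scale to base peak (0.434479) = 100: 0.44 : 7.41 : 43.46 : 100.00 : 65.82 : 13.03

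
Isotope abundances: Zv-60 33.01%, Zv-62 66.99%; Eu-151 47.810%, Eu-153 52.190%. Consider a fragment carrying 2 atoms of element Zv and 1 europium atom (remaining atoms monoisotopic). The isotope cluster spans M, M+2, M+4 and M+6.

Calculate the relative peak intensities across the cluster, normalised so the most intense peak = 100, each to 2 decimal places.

Element Zv pattern (n=2): 0.10896601 : 0.44226798 : 0.44876601
Europium pattern (n=1): 0.4781 : 0.5219
Convolve the two distributions (both contribute in 2-u steps):
  M: 0.10896601×0.4781 = 0.052097
  M+2: 0.10896601×0.5219 + 0.44226798×0.4781 = 0.268318
  M+4: 0.44226798×0.5219 + 0.44876601×0.4781 = 0.445375
  M+6: 0.44876601×0.5219 = 0.234211
Scale to base peak (0.445375) = 100: 11.70 : 60.25 : 100.00 : 52.59

11.70 : 60.25 : 100.00 : 52.59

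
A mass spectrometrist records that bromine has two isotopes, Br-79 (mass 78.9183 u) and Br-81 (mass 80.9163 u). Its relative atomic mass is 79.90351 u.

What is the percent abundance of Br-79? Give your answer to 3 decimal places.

Let x be the fractional abundance of Br-79; then Br-81 has abundance 1 − x.
78.9183·x + 80.9163·(1 − x) = 79.90351
(78.9183 − 80.9163)·x = 79.90351 − 80.9163
x = -1.01279 / -1.9980 = 0.50690 → 50.690% Br-79, 49.310% Br-81.

50.690%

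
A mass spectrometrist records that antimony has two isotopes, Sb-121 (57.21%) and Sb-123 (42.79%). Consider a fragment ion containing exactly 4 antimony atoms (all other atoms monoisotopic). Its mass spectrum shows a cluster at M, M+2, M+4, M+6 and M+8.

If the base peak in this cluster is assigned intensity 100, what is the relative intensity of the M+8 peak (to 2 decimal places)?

(0.5721 + 0.4279)^4 gives M 0.1071, M+2 0.3205, M+4 0.3596, M+6 0.1793, M+8 0.0335; the largest is M+4.
P(M+4) = C(4,2) × 0.5721^2 × 0.4279^2 = 6 × 0.32729841 × 0.18309841 = 0.359567 (base)
P(M+8) = C(4,4) × 0.5721^0 × 0.4279^4 = 1 × 1.0000 × 0.03352503 = 0.033525
Relative intensity = 0.033525 / 0.359567 × 100 = 9.32

9.32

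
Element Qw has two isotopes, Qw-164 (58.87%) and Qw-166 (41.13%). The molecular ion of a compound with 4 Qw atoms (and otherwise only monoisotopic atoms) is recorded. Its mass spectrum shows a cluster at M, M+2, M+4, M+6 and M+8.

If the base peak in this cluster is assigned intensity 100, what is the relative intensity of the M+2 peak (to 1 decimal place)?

95.4

(0.5887 + 0.4113)^4 gives M 0.1201, M+2 0.3357, M+4 0.3518, M+6 0.1638, M+8 0.0286; the largest is M+4.
P(M+4) = C(4,2) × 0.5887^2 × 0.4113^2 = 6 × 0.34656769 × 0.16916769 = 0.351768 (base)
P(M+2) = C(4,1) × 0.5887^3 × 0.4113^1 = 4 × 0.2040244 × 0.4113 = 0.335661
Relative intensity = 0.335661 / 0.351768 × 100 = 95.4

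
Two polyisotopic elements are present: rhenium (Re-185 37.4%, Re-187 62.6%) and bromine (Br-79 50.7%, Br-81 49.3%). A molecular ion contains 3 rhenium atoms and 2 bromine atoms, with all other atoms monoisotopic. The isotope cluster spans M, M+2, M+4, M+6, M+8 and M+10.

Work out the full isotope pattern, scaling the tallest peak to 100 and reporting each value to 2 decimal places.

Rhenium pattern (n=3): 0.05231362 : 0.26268713 : 0.43968487 : 0.24531438
Bromine pattern (n=2): 0.257049 : 0.499902 : 0.243049
Convolve the two distributions (both contribute in 2-u steps):
  M: 0.05231362×0.257049 = 0.013447
  M+2: 0.05231362×0.499902 + 0.26268713×0.257049 = 0.093675
  M+4: 0.05231362×0.243049 + 0.26268713×0.499902 + 0.43968487×0.257049 = 0.257053
  M+6: 0.26268713×0.243049 + 0.43968487×0.499902 + 0.24531438×0.257049 = 0.346703
  M+8: 0.43968487×0.243049 + 0.24531438×0.499902 = 0.229498
  M+10: 0.24531438×0.243049 = 0.059623
Scale to base peak (0.346703) = 100: 3.88 : 27.02 : 74.14 : 100.00 : 66.19 : 17.20

3.88 : 27.02 : 74.14 : 100.00 : 66.19 : 17.20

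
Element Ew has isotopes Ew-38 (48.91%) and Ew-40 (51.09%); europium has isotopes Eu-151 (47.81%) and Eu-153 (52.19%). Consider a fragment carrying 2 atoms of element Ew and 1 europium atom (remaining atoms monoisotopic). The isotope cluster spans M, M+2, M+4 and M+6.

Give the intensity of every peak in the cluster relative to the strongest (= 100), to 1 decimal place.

Element Ew pattern (n=2): 0.23921881 : 0.49976238 : 0.26101881
Europium pattern (n=1): 0.4781 : 0.5219
Convolve the two distributions (both contribute in 2-u steps):
  M: 0.23921881×0.4781 = 0.114371
  M+2: 0.23921881×0.5219 + 0.49976238×0.4781 = 0.363785
  M+4: 0.49976238×0.5219 + 0.26101881×0.4781 = 0.385619
  M+6: 0.26101881×0.5219 = 0.136226
Scale to base peak (0.385619) = 100: 29.7 : 94.3 : 100.0 : 35.3

29.7 : 94.3 : 100.0 : 35.3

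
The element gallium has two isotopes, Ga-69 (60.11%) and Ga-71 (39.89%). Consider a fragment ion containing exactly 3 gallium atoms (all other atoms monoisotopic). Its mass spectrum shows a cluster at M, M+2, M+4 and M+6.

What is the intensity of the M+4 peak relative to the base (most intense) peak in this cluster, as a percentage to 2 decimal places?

Term probabilities: M 0.2172, M+2 0.4324, M+4 0.2869, M+6 0.0635. Base peak = M+2.
P(M+2) = C(3,1) × 0.6011^2 × 0.3989^1 = 3 × 0.36132121 × 0.3989 = 0.432393 (base)
P(M+4) = C(3,2) × 0.6011^1 × 0.3989^2 = 3 × 0.6011 × 0.15912121 = 0.286943
Relative intensity = 0.286943 / 0.432393 × 100 = 66.36

66.36%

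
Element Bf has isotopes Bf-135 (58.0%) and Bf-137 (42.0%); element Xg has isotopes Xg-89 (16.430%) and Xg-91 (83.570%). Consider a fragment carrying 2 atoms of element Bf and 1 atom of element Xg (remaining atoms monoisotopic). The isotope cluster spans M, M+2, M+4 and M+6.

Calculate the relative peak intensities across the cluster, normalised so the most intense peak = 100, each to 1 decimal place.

Element Bf pattern (n=2): 0.3364 : 0.4872 : 0.1764
Element Xg pattern (n=1): 0.1643 : 0.8357
Convolve the two distributions (both contribute in 2-u steps):
  M: 0.3364×0.1643 = 0.055271
  M+2: 0.3364×0.8357 + 0.4872×0.1643 = 0.361176
  M+4: 0.4872×0.8357 + 0.1764×0.1643 = 0.436136
  M+6: 0.1764×0.8357 = 0.147417
Scale to base peak (0.436136) = 100: 12.7 : 82.8 : 100.0 : 33.8

12.7 : 82.8 : 100.0 : 33.8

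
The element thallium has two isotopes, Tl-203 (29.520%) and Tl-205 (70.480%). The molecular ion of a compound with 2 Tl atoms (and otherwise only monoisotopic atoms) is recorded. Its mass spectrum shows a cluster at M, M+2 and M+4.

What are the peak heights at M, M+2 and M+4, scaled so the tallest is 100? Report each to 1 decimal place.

The 2 Tl atoms are independent, so intensities follow the terms of (0.29520 + 0.70480)^2.
P(M) = 0.29520^2 = 0.087143
P(M+2) = 2 × 0.29520^1 × 0.70480^1 = 0.416114
P(M+4) = 0.70480^2 = 0.496743
The M+4 peak is largest (0.496743); scaling to 100 gives 17.5 : 83.8 : 100.0.

17.5 : 83.8 : 100.0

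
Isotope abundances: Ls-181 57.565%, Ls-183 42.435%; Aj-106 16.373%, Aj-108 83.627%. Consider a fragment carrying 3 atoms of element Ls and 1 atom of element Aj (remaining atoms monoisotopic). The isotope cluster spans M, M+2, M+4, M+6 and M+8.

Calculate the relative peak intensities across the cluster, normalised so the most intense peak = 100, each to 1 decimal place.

Element Ls pattern (n=3): 0.19075482 : 0.4218543 : 0.31097693 : 0.07641394
Element Aj pattern (n=1): 0.16373 : 0.83627
Convolve the two distributions (both contribute in 2-u steps):
  M: 0.19075482×0.16373 = 0.031232
  M+2: 0.19075482×0.83627 + 0.4218543×0.16373 = 0.228593
  M+4: 0.4218543×0.83627 + 0.31097693×0.16373 = 0.403700
  M+6: 0.31097693×0.83627 + 0.07641394×0.16373 = 0.272572
  M+8: 0.07641394×0.83627 = 0.063903
Scale to base peak (0.403700) = 100: 7.7 : 56.6 : 100.0 : 67.5 : 15.8

7.7 : 56.6 : 100.0 : 67.5 : 15.8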